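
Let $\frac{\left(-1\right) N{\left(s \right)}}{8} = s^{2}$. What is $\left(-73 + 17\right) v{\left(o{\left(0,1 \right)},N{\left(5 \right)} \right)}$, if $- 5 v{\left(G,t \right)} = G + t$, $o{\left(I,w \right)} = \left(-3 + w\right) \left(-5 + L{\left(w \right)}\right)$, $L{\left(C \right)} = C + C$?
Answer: $- \frac{10864}{5} \approx -2172.8$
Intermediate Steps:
$L{\left(C \right)} = 2 C$
$o{\left(I,w \right)} = \left(-5 + 2 w\right) \left(-3 + w\right)$ ($o{\left(I,w \right)} = \left(-3 + w\right) \left(-5 + 2 w\right) = \left(-5 + 2 w\right) \left(-3 + w\right)$)
$N{\left(s \right)} = - 8 s^{2}$
$v{\left(G,t \right)} = - \frac{G}{5} - \frac{t}{5}$ ($v{\left(G,t \right)} = - \frac{G + t}{5} = - \frac{G}{5} - \frac{t}{5}$)
$\left(-73 + 17\right) v{\left(o{\left(0,1 \right)},N{\left(5 \right)} \right)} = \left(-73 + 17\right) \left(- \frac{15 - 11 + 2 \cdot 1^{2}}{5} - \frac{\left(-8\right) 5^{2}}{5}\right) = - 56 \left(- \frac{15 - 11 + 2 \cdot 1}{5} - \frac{\left(-8\right) 25}{5}\right) = - 56 \left(- \frac{15 - 11 + 2}{5} - -40\right) = - 56 \left(\left(- \frac{1}{5}\right) 6 + 40\right) = - 56 \left(- \frac{6}{5} + 40\right) = \left(-56\right) \frac{194}{5} = - \frac{10864}{5}$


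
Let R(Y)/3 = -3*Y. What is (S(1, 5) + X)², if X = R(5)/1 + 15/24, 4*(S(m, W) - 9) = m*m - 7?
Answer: 87025/64 ≈ 1359.8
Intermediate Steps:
R(Y) = -9*Y (R(Y) = 3*(-3*Y) = -9*Y)
S(m, W) = 29/4 + m²/4 (S(m, W) = 9 + (m*m - 7)/4 = 9 + (m² - 7)/4 = 9 + (-7 + m²)/4 = 9 + (-7/4 + m²/4) = 29/4 + m²/4)
X = -355/8 (X = -9*5/1 + 15/24 = -45*1 + 15*(1/24) = -45 + 5/8 = -355/8 ≈ -44.375)
(S(1, 5) + X)² = ((29/4 + (¼)*1²) - 355/8)² = ((29/4 + (¼)*1) - 355/8)² = ((29/4 + ¼) - 355/8)² = (15/2 - 355/8)² = (-295/8)² = 87025/64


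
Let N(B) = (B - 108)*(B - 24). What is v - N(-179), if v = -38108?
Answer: -96369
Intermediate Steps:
N(B) = (-108 + B)*(-24 + B)
v - N(-179) = -38108 - (2592 + (-179)² - 132*(-179)) = -38108 - (2592 + 32041 + 23628) = -38108 - 1*58261 = -38108 - 58261 = -96369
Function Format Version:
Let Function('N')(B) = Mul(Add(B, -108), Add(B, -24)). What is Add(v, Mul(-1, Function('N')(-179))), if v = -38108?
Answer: -96369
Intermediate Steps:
Function('N')(B) = Mul(Add(-108, B), Add(-24, B))
Add(v, Mul(-1, Function('N')(-179))) = Add(-38108, Mul(-1, Add(2592, Pow(-179, 2), Mul(-132, -179)))) = Add(-38108, Mul(-1, Add(2592, 32041, 23628))) = Add(-38108, Mul(-1, 58261)) = Add(-38108, -58261) = -96369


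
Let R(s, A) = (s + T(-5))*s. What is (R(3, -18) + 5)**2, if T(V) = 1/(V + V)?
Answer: 18769/100 ≈ 187.69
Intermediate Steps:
T(V) = 1/(2*V)
R(s, A) = s*(-1/10 + s) (R(s, A) = (s + (1/2)/(-5))*s = (s + (1/2)*(-1/5))*s = (s - 1/10)*s = (-1/10 + s)*s = s*(-1/10 + s))
(R(3, -18) + 5)**2 = (3*(-1/10 + 3) + 5)**2 = (3*(29/10) + 5)**2 = (87/10 + 5)**2 = (137/10)**2 = 18769/100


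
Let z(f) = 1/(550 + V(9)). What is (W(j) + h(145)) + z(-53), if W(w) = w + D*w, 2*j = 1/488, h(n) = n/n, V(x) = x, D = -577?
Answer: 14036/34099 ≈ 0.41162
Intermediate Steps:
h(n) = 1
z(f) = 1/559 (z(f) = 1/(550 + 9) = 1/559)
j = 1/976 (j = (½)/488 = (½)*(1/488) = 1/976 ≈ 0.0010246)
W(w) = -576*w (W(w) = w - 577*w = -576*w)
(W(j) + h(145)) + z(-53) = (-576*1/976 + 1) + 1/559 = (-36/61 + 1) + 1/559 = 25/61 + 1/559 = 14036/34099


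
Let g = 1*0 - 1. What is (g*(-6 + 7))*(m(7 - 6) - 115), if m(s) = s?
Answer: 114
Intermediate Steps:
g = -1 (g = 0 - 1 = -1)
(g*(-6 + 7))*(m(7 - 6) - 115) = (-(-6 + 7))*((7 - 6) - 115) = (-1*1)*(1 - 115) = -1*(-114) = 114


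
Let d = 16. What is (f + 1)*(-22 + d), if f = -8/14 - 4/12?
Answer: -4/7 ≈ -0.57143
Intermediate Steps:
f = -19/21 (f = -8*1/14 - 4*1/12 = -4/7 - ⅓ = -19/21 ≈ -0.90476)
(f + 1)*(-22 + d) = (-19/21 + 1)*(-22 + 16) = (2/21)*(-6) = -4/7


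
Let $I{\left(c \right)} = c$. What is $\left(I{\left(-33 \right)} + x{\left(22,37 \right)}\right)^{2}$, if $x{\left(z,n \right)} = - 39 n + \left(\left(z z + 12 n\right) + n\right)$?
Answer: $261121$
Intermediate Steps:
$x{\left(z,n \right)} = z^{2} - 26 n$ ($x{\left(z,n \right)} = - 39 n + \left(\left(z^{2} + 12 n\right) + n\right) = - 39 n + \left(z^{2} + 13 n\right) = z^{2} - 26 n$)
$\left(I{\left(-33 \right)} + x{\left(22,37 \right)}\right)^{2} = \left(-33 + \left(22^{2} - 962\right)\right)^{2} = \left(-33 + \left(484 - 962\right)\right)^{2} = \left(-33 - 478\right)^{2} = \left(-511\right)^{2} = 261121$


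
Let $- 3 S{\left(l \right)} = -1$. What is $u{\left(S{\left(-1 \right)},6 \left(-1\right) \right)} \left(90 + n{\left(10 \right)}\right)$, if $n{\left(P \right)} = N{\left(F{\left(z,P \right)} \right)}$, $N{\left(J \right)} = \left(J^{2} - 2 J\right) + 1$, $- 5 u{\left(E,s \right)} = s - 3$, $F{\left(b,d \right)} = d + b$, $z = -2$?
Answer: $\frac{1251}{5} \approx 250.2$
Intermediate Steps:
$S{\left(l \right)} = \frac{1}{3}$ ($S{\left(l \right)} = \left(- \frac{1}{3}\right) \left(-1\right) = \frac{1}{3}$)
$F{\left(b,d \right)} = b + d$
$u{\left(E,s \right)} = \frac{3}{5} - \frac{s}{5}$ ($u{\left(E,s \right)} = - \frac{s - 3}{5} = - \frac{-3 + s}{5} = \frac{3}{5} - \frac{s}{5}$)
$N{\left(J \right)} = 1 + J^{2} - 2 J$
$n{\left(P \right)} = 5 + \left(-2 + P\right)^{2} - 2 P$ ($n{\left(P \right)} = 1 + \left(-2 + P\right)^{2} - 2 \left(-2 + P\right) = 1 + \left(-2 + P\right)^{2} - \left(-4 + 2 P\right) = 5 + \left(-2 + P\right)^{2} - 2 P$)
$u{\left(S{\left(-1 \right)},6 \left(-1\right) \right)} \left(90 + n{\left(10 \right)}\right) = \left(\frac{3}{5} - \frac{6 \left(-1\right)}{5}\right) \left(90 + \left(9 + 10^{2} - 60\right)\right) = \left(\frac{3}{5} - - \frac{6}{5}\right) \left(90 + \left(9 + 100 - 60\right)\right) = \left(\frac{3}{5} + \frac{6}{5}\right) \left(90 + 49\right) = \frac{9}{5} \cdot 139 = \frac{1251}{5}$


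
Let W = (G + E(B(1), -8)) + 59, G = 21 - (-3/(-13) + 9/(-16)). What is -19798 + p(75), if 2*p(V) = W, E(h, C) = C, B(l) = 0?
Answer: -8220923/416 ≈ -19762.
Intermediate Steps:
G = 4437/208 (G = 21 - (-3*(-1/13) + 9*(-1/16)) = 21 - (3/13 - 9/16) = 21 - 1*(-69/208) = 21 + 69/208 = 4437/208 ≈ 21.332)
W = 15045/208 (W = (4437/208 - 8) + 59 = 2773/208 + 59 = 15045/208 ≈ 72.332)
p(V) = 15045/416 (p(V) = (½)*(15045/208) = 15045/416)
-19798 + p(75) = -19798 + 15045/416 = -8220923/416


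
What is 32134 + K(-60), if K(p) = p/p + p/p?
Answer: 32136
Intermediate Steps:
K(p) = 2 (K(p) = 1 + 1 = 2)
32134 + K(-60) = 32134 + 2 = 32136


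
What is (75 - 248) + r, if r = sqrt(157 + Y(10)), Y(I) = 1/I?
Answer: -173 + sqrt(15710)/10 ≈ -160.47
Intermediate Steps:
r = sqrt(15710)/10 (r = sqrt(157 + 1/10) = sqrt(1571/10) = sqrt(15710)/10 ≈ 12.534)
(75 - 248) + r = (75 - 248) + sqrt(15710)/10 = -173 + sqrt(15710)/10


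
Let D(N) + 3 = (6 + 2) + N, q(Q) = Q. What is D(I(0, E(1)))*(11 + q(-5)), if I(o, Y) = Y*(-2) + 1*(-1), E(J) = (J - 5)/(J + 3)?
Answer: 36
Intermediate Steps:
E(J) = (-5 + J)/(3 + J)
I(o, Y) = -1 - 2*Y (I(o, Y) = -2*Y - 1 = -1 - 2*Y)
D(N) = 5 + N (D(N) = -3 + ((6 + 2) + N) = -3 + (8 + N) = 5 + N)
D(I(0, E(1)))*(11 + q(-5)) = (5 + (-1 - 2*(-5 + 1)/(3 + 1)))*(11 - 5) = (5 + (-1 - 2*(-4)/4))*6 = (5 + (-1 - (-4)/2))*6 = (5 + (-1 - 2*(-1)))*6 = (5 + (-1 + 2))*6 = (5 + 1)*6 = 6*6 = 36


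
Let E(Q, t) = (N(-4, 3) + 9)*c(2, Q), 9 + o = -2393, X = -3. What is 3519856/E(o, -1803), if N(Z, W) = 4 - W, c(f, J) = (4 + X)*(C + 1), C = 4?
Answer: 1759928/25 ≈ 70397.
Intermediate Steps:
o = -2402 (o = -9 - 2393 = -2402)
c(f, J) = 5 (c(f, J) = (4 - 3)*(4 + 1) = 1*5 = 5)
E(Q, t) = 50 (E(Q, t) = ((4 - 1*3) + 9)*5 = ((4 - 3) + 9)*5 = (1 + 9)*5 = 10*5 = 50)
3519856/E(o, -1803) = 3519856/50 = 3519856*(1/50) = 1759928/25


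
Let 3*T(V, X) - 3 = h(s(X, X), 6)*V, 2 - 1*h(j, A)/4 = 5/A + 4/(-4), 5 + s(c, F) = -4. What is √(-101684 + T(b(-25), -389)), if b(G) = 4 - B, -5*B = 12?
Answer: I*√22874515/15 ≈ 318.85*I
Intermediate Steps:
B = -12/5 (B = -⅕*12 = -12/5 ≈ -2.4000)
s(c, F) = -9 (s(c, F) = -5 - 4 = -9)
h(j, A) = 12 - 20/A (h(j, A) = 8 - 4*(5/A + 4/(-4)) = 8 - 4*(5/A + 4*(-¼)) = 8 - 4*(5/A - 1) = 8 - 4*(-1 + 5/A) = 8 + (4 - 20/A) = 12 - 20/A)
b(G) = 32/5 (b(G) = 4 - 1*(-12/5) = 4 + 12/5 = 32/5)
T(V, X) = 1 + 26*V/9 (T(V, X) = 1 + ((12 - 20/6)*V)/3 = 1 + ((12 - 20*⅙)*V)/3 = 1 + ((12 - 10/3)*V)/3 = 1 + (26*V/3)/3 = 1 + 26*V/9)
√(-101684 + T(b(-25), -389)) = √(-101684 + (1 + (26/9)*(32/5))) = √(-101684 + (1 + 832/45)) = √(-101684 + 877/45) = √(-4574903/45) = I*√22874515/15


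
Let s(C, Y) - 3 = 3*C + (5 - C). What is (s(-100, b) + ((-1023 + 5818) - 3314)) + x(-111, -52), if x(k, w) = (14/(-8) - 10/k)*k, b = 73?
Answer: 5893/4 ≈ 1473.3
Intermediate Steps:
x(k, w) = k*(-7/4 - 10/k) (x(k, w) = (14*(-⅛) - 10/k)*k = (-7/4 - 10/k)*k = k*(-7/4 - 10/k))
s(C, Y) = 8 + 2*C (s(C, Y) = 3 + (3*C + (5 - C)) = 3 + (5 + 2*C) = 8 + 2*C)
(s(-100, b) + ((-1023 + 5818) - 3314)) + x(-111, -52) = ((8 + 2*(-100)) + ((-1023 + 5818) - 3314)) + (-10 - 7/4*(-111)) = ((8 - 200) + (4795 - 3314)) + (-10 + 777/4) = (-192 + 1481) + 737/4 = 1289 + 737/4 = 5893/4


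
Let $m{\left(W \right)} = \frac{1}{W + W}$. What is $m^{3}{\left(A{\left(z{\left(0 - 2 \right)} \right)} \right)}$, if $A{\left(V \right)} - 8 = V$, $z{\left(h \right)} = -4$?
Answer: $\frac{1}{512} \approx 0.0019531$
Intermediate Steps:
$A{\left(V \right)} = 8 + V$
$m{\left(W \right)} = \frac{1}{2 W}$
$m^{3}{\left(A{\left(z{\left(0 - 2 \right)} \right)} \right)} = \left(\frac{1}{2 \left(8 - 4\right)}\right)^{3} = \left(\frac{1}{2 \cdot 4}\right)^{3} = \left(\frac{1}{2} \cdot \frac{1}{4}\right)^{3} = \left(\frac{1}{8}\right)^{3} = \frac{1}{512}$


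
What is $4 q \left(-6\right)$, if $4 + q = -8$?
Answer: $288$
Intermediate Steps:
$q = -12$ ($q = -4 - 8 = -12$)
$4 q \left(-6\right) = 4 \left(-12\right) \left(-6\right) = \left(-48\right) \left(-6\right) = 288$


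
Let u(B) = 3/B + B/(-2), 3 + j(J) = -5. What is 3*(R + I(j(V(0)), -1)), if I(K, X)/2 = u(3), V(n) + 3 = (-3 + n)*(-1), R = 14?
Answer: 39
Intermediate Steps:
V(n) = -n (V(n) = -3 + (-3 + n)*(-1) = -3 + (3 - n) = -n)
j(J) = -8 (j(J) = -3 - 5 = -8)
u(B) = 3/B - B/2 (u(B) = 3/B + B*(-1/2) = 3/B - B/2)
I(K, X) = -1 (I(K, X) = 2*(3/3 - 1/2*3) = 2*(3*(1/3) - 3/2) = 2*(1 - 3/2) = 2*(-1/2) = -1)
3*(R + I(j(V(0)), -1)) = 3*(14 - 1) = 3*13 = 39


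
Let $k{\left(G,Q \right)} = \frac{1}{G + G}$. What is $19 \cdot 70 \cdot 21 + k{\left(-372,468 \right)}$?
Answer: $\frac{20779919}{744} \approx 27930.0$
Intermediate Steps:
$k{\left(G,Q \right)} = \frac{1}{2 G}$
$19 \cdot 70 \cdot 21 + k{\left(-372,468 \right)} = 19 \cdot 70 \cdot 21 + \frac{1}{2 \left(-372\right)} = 1330 \cdot 21 + \frac{1}{2} \left(- \frac{1}{372}\right) = 27930 - \frac{1}{744} = \frac{20779919}{744}$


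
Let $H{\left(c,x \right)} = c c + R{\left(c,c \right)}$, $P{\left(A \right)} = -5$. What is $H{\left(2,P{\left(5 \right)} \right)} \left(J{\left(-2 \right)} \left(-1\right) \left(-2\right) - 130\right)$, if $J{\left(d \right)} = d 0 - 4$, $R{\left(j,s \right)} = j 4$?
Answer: $-1656$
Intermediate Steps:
$R{\left(j,s \right)} = 4 j$
$J{\left(d \right)} = -4$ ($J{\left(d \right)} = 0 - 4 = -4$)
$H{\left(c,x \right)} = c^{2} + 4 c$ ($H{\left(c,x \right)} = c c + 4 c = c^{2} + 4 c$)
$H{\left(2,P{\left(5 \right)} \right)} \left(J{\left(-2 \right)} \left(-1\right) \left(-2\right) - 130\right) = 2 \left(4 + 2\right) \left(\left(-4\right) \left(-1\right) \left(-2\right) - 130\right) = 2 \cdot 6 \left(4 \left(-2\right) - 130\right) = 12 \left(-8 - 130\right) = 12 \left(-138\right) = -1656$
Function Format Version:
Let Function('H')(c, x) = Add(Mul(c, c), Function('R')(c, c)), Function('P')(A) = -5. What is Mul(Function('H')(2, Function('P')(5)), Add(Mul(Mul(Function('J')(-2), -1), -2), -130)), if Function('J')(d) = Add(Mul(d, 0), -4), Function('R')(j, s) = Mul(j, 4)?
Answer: -1656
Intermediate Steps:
Function('R')(j, s) = Mul(4, j)
Function('J')(d) = -4 (Function('J')(d) = Add(0, -4) = -4)
Function('H')(c, x) = Add(Pow(c, 2), Mul(4, c)) (Function('H')(c, x) = Add(Mul(c, c), Mul(4, c)) = Add(Pow(c, 2), Mul(4, c)))
Mul(Function('H')(2, Function('P')(5)), Add(Mul(Mul(Function('J')(-2), -1), -2), -130)) = Mul(Mul(2, Add(4, 2)), Add(Mul(Mul(-4, -1), -2), -130)) = Mul(Mul(2, 6), Add(Mul(4, -2), -130)) = Mul(12, Add(-8, -130)) = Mul(12, -138) = -1656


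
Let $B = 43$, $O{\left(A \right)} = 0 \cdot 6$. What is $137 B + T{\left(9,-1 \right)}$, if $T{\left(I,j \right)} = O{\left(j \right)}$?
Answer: $5891$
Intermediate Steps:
$O{\left(A \right)} = 0$
$T{\left(I,j \right)} = 0$
$137 B + T{\left(9,-1 \right)} = 137 \cdot 43 + 0 = 5891 + 0 = 5891$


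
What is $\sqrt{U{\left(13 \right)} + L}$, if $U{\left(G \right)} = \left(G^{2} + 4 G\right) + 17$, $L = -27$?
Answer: $\sqrt{211} \approx 14.526$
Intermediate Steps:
$U{\left(G \right)} = 17 + G^{2} + 4 G$
$\sqrt{U{\left(13 \right)} + L} = \sqrt{\left(17 + 13^{2} + 4 \cdot 13\right) - 27} = \sqrt{\left(17 + 169 + 52\right) - 27} = \sqrt{238 - 27} = \sqrt{211}$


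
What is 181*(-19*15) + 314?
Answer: -51271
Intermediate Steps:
181*(-19*15) + 314 = 181*(-285) + 314 = -51585 + 314 = -51271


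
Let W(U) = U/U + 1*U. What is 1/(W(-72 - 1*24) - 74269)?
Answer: -1/74364 ≈ -1.3447e-5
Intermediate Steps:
W(U) = 1 + U
1/(W(-72 - 1*24) - 74269) = 1/((1 + (-72 - 1*24)) - 74269) = 1/((1 + (-72 - 24)) - 74269) = 1/((1 - 96) - 74269) = 1/(-95 - 74269) = 1/(-74364) = -1/74364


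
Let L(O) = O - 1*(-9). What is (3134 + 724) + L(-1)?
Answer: 3866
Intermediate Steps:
L(O) = 9 + O (L(O) = O + 9 = 9 + O)
(3134 + 724) + L(-1) = (3134 + 724) + (9 - 1) = 3858 + 8 = 3866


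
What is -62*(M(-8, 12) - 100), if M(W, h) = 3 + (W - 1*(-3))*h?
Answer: 9734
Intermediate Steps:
M(W, h) = 3 + h*(3 + W) (M(W, h) = 3 + (W + 3)*h = 3 + (3 + W)*h = 3 + h*(3 + W))
-62*(M(-8, 12) - 100) = -62*((3 + 3*12 - 8*12) - 100) = -62*((3 + 36 - 96) - 100) = -62*(-57 - 100) = -62*(-157) = 9734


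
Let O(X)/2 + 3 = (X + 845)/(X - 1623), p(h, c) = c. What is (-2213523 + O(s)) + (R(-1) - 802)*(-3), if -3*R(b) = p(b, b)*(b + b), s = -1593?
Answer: -888870455/402 ≈ -2.2111e+6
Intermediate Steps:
R(b) = -2*b**2/3 (R(b) = -b*(b + b)/3 = -b*2*b/3 = -2*b**2/3)
O(X) = -6 + 2*(845 + X)/(-1623 + X) (O(X) = -6 + 2*((X + 845)/(X - 1623)) = -6 + 2*((845 + X)/(-1623 + X)) = -6 + 2*(845 + X)/(-1623 + X))
(-2213523 + O(s)) + (R(-1) - 802)*(-3) = (-2213523 + 4*(2857 - 1*(-1593))/(-1623 - 1593)) + (-2/3*(-1)**2 - 802)*(-3) = (-2213523 + 4*(2857 + 1593)/(-3216)) + (-2/3*1 - 802)*(-3) = (-2213523 + 4*(-1/3216)*4450) + (-2/3 - 802)*(-3) = (-2213523 - 2225/402) - 2408/3*(-3) = -889838471/402 + 2408 = -888870455/402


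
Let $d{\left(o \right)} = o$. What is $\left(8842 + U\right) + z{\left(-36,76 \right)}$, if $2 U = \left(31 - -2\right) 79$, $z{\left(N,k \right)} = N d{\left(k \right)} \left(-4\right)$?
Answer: $\frac{42179}{2} \approx 21090.0$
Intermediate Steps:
$z{\left(N,k \right)} = - 4 N k$ ($z{\left(N,k \right)} = N k \left(-4\right) = - 4 N k$)
$U = \frac{2607}{2}$ ($U = \frac{\left(31 - -2\right) 79}{2} = \frac{\left(31 + 2\right) 79}{2} = \frac{33 \cdot 79}{2} = \frac{1}{2} \cdot 2607 = \frac{2607}{2} \approx 1303.5$)
$\left(8842 + U\right) + z{\left(-36,76 \right)} = \left(8842 + \frac{2607}{2}\right) - \left(-144\right) 76 = \frac{20291}{2} + 10944 = \frac{42179}{2}$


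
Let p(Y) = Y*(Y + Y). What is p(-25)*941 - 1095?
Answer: 1175155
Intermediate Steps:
p(Y) = 2*Y² (p(Y) = Y*(2*Y) = 2*Y²)
p(-25)*941 - 1095 = (2*(-25)²)*941 - 1095 = (2*625)*941 - 1095 = 1250*941 - 1095 = 1176250 - 1095 = 1175155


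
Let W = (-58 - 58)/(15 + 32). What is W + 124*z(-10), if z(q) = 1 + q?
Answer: -52568/47 ≈ -1118.5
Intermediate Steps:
W = -116/47 ≈ -2.4681
W + 124*z(-10) = -116/47 + 124*(1 - 10) = -116/47 + 124*(-9) = -116/47 - 1116 = -52568/47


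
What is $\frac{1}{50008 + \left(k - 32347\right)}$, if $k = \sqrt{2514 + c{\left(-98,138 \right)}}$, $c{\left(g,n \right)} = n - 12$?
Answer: $\frac{5887}{103969427} - \frac{4 \sqrt{165}}{311908281} \approx 5.6458 \cdot 10^{-5}$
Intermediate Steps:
$c{\left(g,n \right)} = -12 + n$ ($c{\left(g,n \right)} = n + \left(-76 + 64\right) = n - 12 = -12 + n$)
$k = 4 \sqrt{165}$ ($k = \sqrt{2514 + \left(-12 + 138\right)} = \sqrt{2514 + 126} = \sqrt{2640} = 4 \sqrt{165} \approx 51.381$)
$\frac{1}{50008 + \left(k - 32347\right)} = \frac{1}{50008 + \left(4 \sqrt{165} - 32347\right)} = \frac{1}{50008 - \left(32347 - 4 \sqrt{165}\right)} = \frac{1}{17661 + 4 \sqrt{165}}$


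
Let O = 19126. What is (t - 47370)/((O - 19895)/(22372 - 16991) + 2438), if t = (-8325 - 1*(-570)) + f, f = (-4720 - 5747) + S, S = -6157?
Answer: -386081369/13118109 ≈ -29.431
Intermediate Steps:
f = -16624 (f = (-4720 - 5747) - 6157 = -10467 - 6157 = -16624)
t = -24379 (t = (-8325 - 1*(-570)) - 16624 = (-8325 + 570) - 16624 = -7755 - 16624 = -24379)
(t - 47370)/((O - 19895)/(22372 - 16991) + 2438) = (-24379 - 47370)/((19126 - 19895)/(22372 - 16991) + 2438) = -71749/(-769/5381 + 2438) = -71749/13118109/5381 = -71749*5381/13118109 = -386081369/13118109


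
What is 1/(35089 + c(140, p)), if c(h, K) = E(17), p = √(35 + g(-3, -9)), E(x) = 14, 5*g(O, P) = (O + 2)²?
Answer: 1/35103 ≈ 2.8488e-5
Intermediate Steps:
g(O, P) = (2 + O)²/5 (g(O, P) = (O + 2)²/5 = (2 + O)²/5)
p = 4*√55/5 (p = √(35 + (2 - 3)²/5) = √(35 + (⅕)*(-1)²) = √(35 + (⅕)*1) = √(35 + ⅕) = √(176/5) = 4*√55/5 ≈ 5.9330)
c(h, K) = 14
1/(35089 + c(140, p)) = 1/(35089 + 14) = 1/35103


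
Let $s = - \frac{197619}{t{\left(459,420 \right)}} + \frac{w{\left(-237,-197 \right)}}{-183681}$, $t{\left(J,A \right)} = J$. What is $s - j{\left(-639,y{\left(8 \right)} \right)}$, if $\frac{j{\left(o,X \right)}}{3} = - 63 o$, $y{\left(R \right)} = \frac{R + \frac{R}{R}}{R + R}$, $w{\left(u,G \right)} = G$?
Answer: $- \frac{378461145575}{3122577} \approx -1.212 \cdot 10^{5}$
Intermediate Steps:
$y{\left(R \right)} = \frac{1 + R}{2 R}$ ($y{\left(R \right)} = \frac{R + 1}{2 R} = \left(1 + R\right) \frac{1}{2 R} = \frac{1 + R}{2 R}$)
$j{\left(o,X \right)} = - 189 o$ ($j{\left(o,X \right)} = 3 \left(- 63 o\right) = - 189 o$)
$s = - \frac{1344398708}{3122577}$ ($s = - \frac{197619}{459} - \frac{197}{-183681} = \left(-197619\right) \frac{1}{459} - - \frac{197}{183681} = - \frac{65873}{153} + \frac{197}{183681} = - \frac{1344398708}{3122577} \approx -430.54$)
$s - j{\left(-639,y{\left(8 \right)} \right)} = - \frac{1344398708}{3122577} - \left(-189\right) \left(-639\right) = - \frac{1344398708}{3122577} - 120771 = - \frac{378461145575}{3122577}$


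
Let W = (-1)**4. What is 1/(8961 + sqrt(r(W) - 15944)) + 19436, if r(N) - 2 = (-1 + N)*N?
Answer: 520337115943/26771821 - I*sqrt(15942)/80315463 ≈ 19436.0 - 1.5721e-6*I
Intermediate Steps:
W = 1
r(N) = 2 + N*(-1 + N) (r(N) = 2 + (-1 + N)*N = 2 + N*(-1 + N))
1/(8961 + sqrt(r(W) - 15944)) + 19436 = 1/(8961 + sqrt((2 + 1**2 - 1*1) - 15944)) + 19436 = 1/(8961 + sqrt((2 + 1 - 1) - 15944)) + 19436 = 1/(8961 + sqrt(2 - 15944)) + 19436 = 1/(8961 + sqrt(-15942)) + 19436 = 1/(8961 + I*sqrt(15942)) + 19436 = 19436 + 1/(8961 + I*sqrt(15942))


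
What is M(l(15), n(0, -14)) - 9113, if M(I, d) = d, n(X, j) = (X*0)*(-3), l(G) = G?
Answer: -9113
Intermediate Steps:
n(X, j) = 0 (n(X, j) = 0*(-3) = 0)
M(l(15), n(0, -14)) - 9113 = 0 - 9113 = -9113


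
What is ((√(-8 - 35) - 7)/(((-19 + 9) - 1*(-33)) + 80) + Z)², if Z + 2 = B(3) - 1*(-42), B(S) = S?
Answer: (4422 + I*√43)²/10609 ≈ 1843.2 + 5.4665*I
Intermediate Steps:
Z = 43 (Z = -2 + (3 - 1*(-42)) = -2 + (3 + 42) = -2 + 45 = 43)
((√(-8 - 35) - 7)/(((-19 + 9) - 1*(-33)) + 80) + Z)² = ((√(-8 - 35) - 7)/(((-19 + 9) - 1*(-33)) + 80) + 43)² = ((√(-43) - 7)/((-10 + 33) + 80) + 43)² = ((I*√43 - 7)/(23 + 80) + 43)² = ((-7 + I*√43)/103 + 43)² = ((-7 + I*√43)*(1/103) + 43)² = ((-7/103 + I*√43/103) + 43)² = (4422/103 + I*√43/103)²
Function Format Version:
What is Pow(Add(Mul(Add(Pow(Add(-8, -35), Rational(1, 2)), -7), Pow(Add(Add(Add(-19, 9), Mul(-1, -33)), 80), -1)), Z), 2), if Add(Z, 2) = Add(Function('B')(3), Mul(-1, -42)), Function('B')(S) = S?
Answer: Mul(Rational(1, 10609), Pow(Add(4422, Mul(I, Pow(43, Rational(1, 2)))), 2)) ≈ Add(1843.2, Mul(5.4665, I))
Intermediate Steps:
Z = 43 (Z = Add(-2, Add(3, Mul(-1, -42))) = Add(-2, Add(3, 42)) = Add(-2, 45) = 43)
Pow(Add(Mul(Add(Pow(Add(-8, -35), Rational(1, 2)), -7), Pow(Add(Add(Add(-19, 9), Mul(-1, -33)), 80), -1)), Z), 2) = Pow(Add(Mul(Add(Pow(Add(-8, -35), Rational(1, 2)), -7), Pow(Add(Add(Add(-19, 9), Mul(-1, -33)), 80), -1)), 43), 2) = Pow(Add(Mul(Add(Pow(-43, Rational(1, 2)), -7), Pow(Add(Add(-10, 33), 80), -1)), 43), 2) = Pow(Add(Mul(Add(Mul(I, Pow(43, Rational(1, 2))), -7), Pow(Add(23, 80), -1)), 43), 2) = Pow(Add(Mul(Add(-7, Mul(I, Pow(43, Rational(1, 2)))), Pow(103, -1)), 43), 2) = Pow(Add(Mul(Add(-7, Mul(I, Pow(43, Rational(1, 2)))), Rational(1, 103)), 43), 2) = Pow(Add(Add(Rational(-7, 103), Mul(Rational(1, 103), I, Pow(43, Rational(1, 2)))), 43), 2) = Pow(Add(Rational(4422, 103), Mul(Rational(1, 103), I, Pow(43, Rational(1, 2)))), 2)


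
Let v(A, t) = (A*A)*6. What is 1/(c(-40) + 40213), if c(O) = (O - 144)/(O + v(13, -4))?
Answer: 487/19583639 ≈ 2.4868e-5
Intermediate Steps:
v(A, t) = 6*A² (v(A, t) = A²*6 = 6*A²)
c(O) = (-144 + O)/(1014 + O) (c(O) = (O - 144)/(O + 6*13²) = (-144 + O)/(O + 6*169) = (-144 + O)/(O + 1014) = (-144 + O)/(1014 + O))
1/(c(-40) + 40213) = 1/((-144 - 40)/(1014 - 40) + 40213) = 1/(-184/974 + 40213) = 1/((1/974)*(-184) + 40213) = 1/(-92/487 + 40213) = 1/(19583639/487) = 487/19583639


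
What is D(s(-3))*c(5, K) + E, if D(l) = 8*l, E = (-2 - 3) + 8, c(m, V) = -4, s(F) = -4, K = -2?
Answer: 131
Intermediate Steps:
E = 3 (E = -5 + 8 = 3)
D(s(-3))*c(5, K) + E = (8*(-4))*(-4) + 3 = -32*(-4) + 3 = 128 + 3 = 131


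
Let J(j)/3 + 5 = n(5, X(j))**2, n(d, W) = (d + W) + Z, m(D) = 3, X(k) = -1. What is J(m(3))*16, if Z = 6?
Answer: 4560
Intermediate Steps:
n(d, W) = 6 + W + d (n(d, W) = (d + W) + 6 = (W + d) + 6 = 6 + W + d)
J(j) = 285 (J(j) = -15 + 3*(6 - 1 + 5)**2 = -15 + 3*10**2 = -15 + 3*100 = -15 + 300 = 285)
J(m(3))*16 = 285*16 = 4560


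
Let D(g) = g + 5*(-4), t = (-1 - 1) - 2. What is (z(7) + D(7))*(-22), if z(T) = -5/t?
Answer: 517/2 ≈ 258.50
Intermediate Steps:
t = -4 (t = -2 - 2 = -4)
D(g) = -20 + g (D(g) = g - 20 = -20 + g)
z(T) = 5/4 (z(T) = -5/(-4) = -5*(-¼) = 5/4)
(z(7) + D(7))*(-22) = (5/4 + (-20 + 7))*(-22) = (5/4 - 13)*(-22) = -47/4*(-22) = 517/2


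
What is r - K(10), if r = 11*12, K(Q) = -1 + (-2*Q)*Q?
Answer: 333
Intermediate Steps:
K(Q) = -1 - 2*Q²
r = 132
r - K(10) = 132 - (-1 - 2*10²) = 132 - (-1 - 2*100) = 132 - (-1 - 200) = 132 - 1*(-201) = 132 + 201 = 333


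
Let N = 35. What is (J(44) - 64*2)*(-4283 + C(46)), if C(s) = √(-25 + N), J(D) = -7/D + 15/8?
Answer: 47596979/88 - 11113*√10/88 ≈ 5.4048e+5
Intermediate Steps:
J(D) = 15/8 - 7/D (J(D) = -7/D + 15*(⅛) = -7/D + 15/8 = 15/8 - 7/D)
C(s) = √10 (C(s) = √(-25 + 35) = √10)
(J(44) - 64*2)*(-4283 + C(46)) = ((15/8 - 7/44) - 64*2)*(-4283 + √10) = ((15/8 - 7*1/44) - 128)*(-4283 + √10) = ((15/8 - 7/44) - 128)*(-4283 + √10) = (151/88 - 128)*(-4283 + √10) = -11113*(-4283 + √10)/88 = 47596979/88 - 11113*√10/88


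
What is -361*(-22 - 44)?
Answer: 23826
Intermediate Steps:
-361*(-22 - 44) = -361*(-66) = 23826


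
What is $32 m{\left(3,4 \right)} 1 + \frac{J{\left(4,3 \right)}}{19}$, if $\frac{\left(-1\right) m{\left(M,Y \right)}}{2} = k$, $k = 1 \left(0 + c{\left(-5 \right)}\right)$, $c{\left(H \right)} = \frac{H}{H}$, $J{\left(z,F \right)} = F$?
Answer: $- \frac{1213}{19} \approx -63.842$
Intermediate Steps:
$c{\left(H \right)} = 1$
$k = 1$ ($k = 1 \left(0 + 1\right) = 1 \cdot 1 = 1$)
$m{\left(M,Y \right)} = -2$ ($m{\left(M,Y \right)} = \left(-2\right) 1 = -2$)
$32 m{\left(3,4 \right)} 1 + \frac{J{\left(4,3 \right)}}{19} = 32 \left(\left(-2\right) 1\right) + \frac{3}{19} = 32 \left(-2\right) + 3 \cdot \frac{1}{19} = -64 + \frac{3}{19} = - \frac{1213}{19}$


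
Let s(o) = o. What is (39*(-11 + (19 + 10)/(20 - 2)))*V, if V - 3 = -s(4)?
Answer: 2197/6 ≈ 366.17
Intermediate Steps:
V = -1 (V = 3 - 1*4 = 3 - 4 = -1)
(39*(-11 + (19 + 10)/(20 - 2)))*V = (39*(-11 + (19 + 10)/(20 - 2)))*(-1) = (39*(-11 + 29/18))*(-1) = (39*(-169/18))*(-1) = -2197/6*(-1) = 2197/6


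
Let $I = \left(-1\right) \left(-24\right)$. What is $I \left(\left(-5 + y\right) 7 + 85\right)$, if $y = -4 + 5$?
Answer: $1368$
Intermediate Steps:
$y = 1$
$I = 24$
$I \left(\left(-5 + y\right) 7 + 85\right) = 24 \left(\left(-5 + 1\right) 7 + 85\right) = 24 \left(\left(-4\right) 7 + 85\right) = 24 \left(-28 + 85\right) = 24 \cdot 57 = 1368$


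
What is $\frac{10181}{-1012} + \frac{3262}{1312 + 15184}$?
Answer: $- \frac{20580579}{2086744} \approx -9.8625$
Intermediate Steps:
$\frac{10181}{-1012} + \frac{3262}{1312 + 15184} = 10181 \left(- \frac{1}{1012}\right) + \frac{3262}{16496} = - \frac{10181}{1012} + 3262 \cdot \frac{1}{16496} = - \frac{10181}{1012} + \frac{1631}{8248} = - \frac{20580579}{2086744}$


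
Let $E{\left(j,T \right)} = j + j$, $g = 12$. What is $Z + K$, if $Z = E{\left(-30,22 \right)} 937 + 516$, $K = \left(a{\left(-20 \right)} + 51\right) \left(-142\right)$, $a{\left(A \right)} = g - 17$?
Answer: $-62236$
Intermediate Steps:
$a{\left(A \right)} = -5$ ($a{\left(A \right)} = 12 - 17 = -5$)
$E{\left(j,T \right)} = 2 j$
$K = -6532$ ($K = \left(-5 + 51\right) \left(-142\right) = 46 \left(-142\right) = -6532$)
$Z = -55704$ ($Z = 2 \left(-30\right) 937 + 516 = \left(-60\right) 937 + 516 = -56220 + 516 = -55704$)
$Z + K = -55704 - 6532 = -62236$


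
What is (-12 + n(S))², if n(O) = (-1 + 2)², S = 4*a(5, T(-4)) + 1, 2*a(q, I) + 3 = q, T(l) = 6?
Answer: 121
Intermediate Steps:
a(q, I) = -3/2 + q/2
S = 5 (S = 4*(-3/2 + (½)*5) + 1 = 4*(-3/2 + 5/2) + 1 = 4*1 + 1 = 4 + 1 = 5)
n(O) = 1 (n(O) = 1² = 1)
(-12 + n(S))² = (-12 + 1)² = (-11)² = 121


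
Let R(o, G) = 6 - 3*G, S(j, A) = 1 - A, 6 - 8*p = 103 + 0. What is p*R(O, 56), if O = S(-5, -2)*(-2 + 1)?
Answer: 7857/4 ≈ 1964.3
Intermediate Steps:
p = -97/8 (p = 3/4 - (103 + 0)/8 = 3/4 - 1/8*103 = 3/4 - 103/8 = -97/8 ≈ -12.125)
O = -3 (O = (1 - 1*(-2))*(-2 + 1) = (1 + 2)*(-1) = 3*(-1) = -3)
R(o, G) = 6 - 3*G
p*R(O, 56) = -97*(6 - 3*56)/8 = -97*(6 - 168)/8 = -97/8*(-162) = 7857/4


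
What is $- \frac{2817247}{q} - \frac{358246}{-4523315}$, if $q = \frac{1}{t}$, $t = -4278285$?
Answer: $\frac{54519450475108082671}{4523315} \approx 1.2053 \cdot 10^{13}$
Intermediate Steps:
$q = - \frac{1}{4278285}$ ($q = \frac{1}{-4278285} = - \frac{1}{4278285} \approx -2.3374 \cdot 10^{-7}$)
$- \frac{2817247}{q} - \frac{358246}{-4523315} = - \frac{2817247}{- \frac{1}{4278285}} - \frac{358246}{-4523315} = \left(-2817247\right) \left(-4278285\right) - - \frac{358246}{4523315} = 12052985581395 + \frac{358246}{4523315} = \frac{54519450475108082671}{4523315}$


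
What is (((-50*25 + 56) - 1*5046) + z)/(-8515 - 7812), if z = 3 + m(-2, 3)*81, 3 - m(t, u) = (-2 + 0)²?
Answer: 6318/16327 ≈ 0.38697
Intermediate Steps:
m(t, u) = -1 (m(t, u) = 3 - (-2 + 0)² = 3 - 1*(-2)² = 3 - 1*4 = 3 - 4 = -1)
z = -78 (z = 3 - 1*81 = 3 - 81 = -78)
(((-50*25 + 56) - 1*5046) + z)/(-8515 - 7812) = (((-50*25 + 56) - 1*5046) - 78)/(-8515 - 7812) = (((-1250 + 56) - 5046) - 78)/(-16327) = ((-1194 - 5046) - 78)*(-1/16327) = (-6240 - 78)*(-1/16327) = -6318*(-1/16327) = 6318/16327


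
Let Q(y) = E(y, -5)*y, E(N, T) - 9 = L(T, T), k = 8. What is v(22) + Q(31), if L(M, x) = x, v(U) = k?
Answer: 132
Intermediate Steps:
v(U) = 8
E(N, T) = 9 + T
Q(y) = 4*y (Q(y) = (9 - 5)*y = 4*y)
v(22) + Q(31) = 8 + 4*31 = 8 + 124 = 132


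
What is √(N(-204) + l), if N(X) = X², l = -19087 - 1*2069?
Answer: 2*√5115 ≈ 143.04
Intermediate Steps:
l = -21156 (l = -19087 - 2069 = -21156)
√(N(-204) + l) = √((-204)² - 21156) = √(41616 - 21156) = √20460 = 2*√5115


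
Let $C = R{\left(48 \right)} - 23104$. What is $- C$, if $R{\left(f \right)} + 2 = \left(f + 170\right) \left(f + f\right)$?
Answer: $2178$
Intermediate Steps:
$R{\left(f \right)} = -2 + 2 f \left(170 + f\right)$ ($R{\left(f \right)} = -2 + \left(f + 170\right) \left(f + f\right) = -2 + \left(170 + f\right) 2 f = -2 + 2 f \left(170 + f\right)$)
$C = -2178$ ($C = \left(-2 + 2 \cdot 48^{2} + 340 \cdot 48\right) - 23104 = \left(-2 + 2 \cdot 2304 + 16320\right) - 23104 = \left(-2 + 4608 + 16320\right) - 23104 = 20926 - 23104 = -2178$)
$- C = \left(-1\right) \left(-2178\right) = 2178$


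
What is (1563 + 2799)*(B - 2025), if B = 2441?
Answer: 1814592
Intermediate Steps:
(1563 + 2799)*(B - 2025) = (1563 + 2799)*(2441 - 2025) = 4362*416 = 1814592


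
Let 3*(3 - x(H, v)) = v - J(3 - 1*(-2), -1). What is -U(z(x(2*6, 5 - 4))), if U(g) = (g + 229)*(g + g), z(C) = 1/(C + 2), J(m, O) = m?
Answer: -26124/361 ≈ -72.366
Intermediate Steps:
x(H, v) = 14/3 - v/3 (x(H, v) = 3 - (v - (3 - 1*(-2)))/3 = 3 - (v - (3 + 2))/3 = 3 - (v - 1*5)/3 = 3 - (v - 5)/3 = 3 - (-5 + v)/3 = 3 + (5/3 - v/3) = 14/3 - v/3)
z(C) = 1/(2 + C)
U(g) = 2*g*(229 + g) (U(g) = (229 + g)*(2*g) = 2*g*(229 + g))
-U(z(x(2*6, 5 - 4))) = -2*(229 + 1/(2 + (14/3 - (5 - 4)/3)))/(2 + (14/3 - (5 - 4)/3)) = -2*(229 + 1/(2 + (14/3 - 1/3*1)))/(2 + (14/3 - 1/3*1)) = -2*(229 + 1/(2 + (14/3 - 1/3)))/(2 + (14/3 - 1/3)) = -2*(229 + 1/(2 + 13/3))/(2 + 13/3) = -2*(229 + 1/(19/3))/19/3 = -2*3*(229 + 3/19)/19 = -2*3*4354/(19*19) = -1*26124/361 = -26124/361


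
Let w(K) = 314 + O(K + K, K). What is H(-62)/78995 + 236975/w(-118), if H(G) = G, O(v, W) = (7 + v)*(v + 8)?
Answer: 18716583513/4149291370 ≈ 4.5108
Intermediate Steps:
O(v, W) = (7 + v)*(8 + v)
w(K) = 370 + 4*K**2 + 30*K (w(K) = 314 + (56 + (K + K)**2 + 15*(K + K)) = 314 + (56 + (2*K)**2 + 15*(2*K)) = 314 + (56 + 4*K**2 + 30*K) = 370 + 4*K**2 + 30*K)
H(-62)/78995 + 236975/w(-118) = -62/78995 + 236975/(370 + 4*(-118)**2 + 30*(-118)) = -62*1/78995 + 236975/(370 + 4*13924 - 3540) = -62/78995 + 236975/(370 + 55696 - 3540) = -62/78995 + 236975/52526 = 18716583513/4149291370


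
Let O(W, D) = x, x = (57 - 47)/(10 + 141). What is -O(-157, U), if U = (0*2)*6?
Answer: -10/151 ≈ -0.066225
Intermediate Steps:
x = 10/151 ≈ 0.066225
U = 0 (U = 0*6 = 0)
O(W, D) = 10/151
-O(-157, U) = -1*10/151 = -10/151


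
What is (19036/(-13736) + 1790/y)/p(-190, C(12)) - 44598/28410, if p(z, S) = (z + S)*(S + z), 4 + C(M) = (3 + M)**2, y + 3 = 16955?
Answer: -104044031452341/66222353952820 ≈ -1.5711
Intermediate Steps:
y = 16952 (y = -3 + 16955 = 16952)
C(M) = -4 + (3 + M)**2
p(z, S) = (S + z)**2 (p(z, S) = (S + z)*(S + z) = (S + z)**2)
(19036/(-13736) + 1790/y)/p(-190, C(12)) - 44598/28410 = (19036/(-13736) + 1790/16952)/(((-4 + (3 + 12)**2) - 190)**2) - 44598/28410 = (19036*(-1/13736) + 1790*(1/16952))/(((-4 + 15**2) - 190)**2) - 44598*1/28410 = (-4759/3434 + 895/8476)/(((-4 + 225) - 190)**2) - 7433/4735 = -18631927/(14553292*(221 - 190)**2) - 7433/4735 = -18631927/(14553292*(31**2)) - 7433/4735 = -18631927/14553292/961 - 7433/4735 = -18631927/14553292*1/961 - 7433/4735 = -18631927/13985713612 - 7433/4735 = -104044031452341/66222353952820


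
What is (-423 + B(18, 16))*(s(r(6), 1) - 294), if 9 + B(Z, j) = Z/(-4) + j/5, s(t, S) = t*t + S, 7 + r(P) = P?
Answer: 632618/5 ≈ 1.2652e+5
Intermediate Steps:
r(P) = -7 + P
s(t, S) = S + t² (s(t, S) = t² + S = S + t²)
B(Z, j) = -9 - Z/4 + j/5 (B(Z, j) = -9 + (Z/(-4) + j/5) = -9 + (Z*(-¼) + j*(⅕)) = -9 + (-Z/4 + j/5) = -9 - Z/4 + j/5)
(-423 + B(18, 16))*(s(r(6), 1) - 294) = (-423 + (-9 - ¼*18 + (⅕)*16))*((1 + (-7 + 6)²) - 294) = (-423 + (-9 - 9/2 + 16/5))*((1 + (-1)²) - 294) = (-423 - 103/10)*((1 + 1) - 294) = -4333*(2 - 294)/10 = -4333/10*(-292) = 632618/5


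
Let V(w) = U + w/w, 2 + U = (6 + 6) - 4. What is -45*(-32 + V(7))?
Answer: 1125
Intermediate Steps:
U = 6 (U = -2 + ((6 + 6) - 4) = -2 + (12 - 4) = -2 + 8 = 6)
V(w) = 7 (V(w) = 6 + w/w = 6 + 1 = 7)
-45*(-32 + V(7)) = -45*(-32 + 7) = -45*(-25) = 1125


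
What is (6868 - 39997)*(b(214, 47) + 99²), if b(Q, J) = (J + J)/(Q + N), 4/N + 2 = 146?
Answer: -2501905028481/7705 ≈ -3.2471e+8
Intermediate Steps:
N = 1/36 (N = 4/(-2 + 146) = 4/144 = 4*(1/144) = 1/36 ≈ 0.027778)
b(Q, J) = 2*J/(1/36 + Q) (b(Q, J) = (J + J)/(Q + 1/36) = (2*J)/(1/36 + Q) = 2*J/(1/36 + Q))
(6868 - 39997)*(b(214, 47) + 99²) = (6868 - 39997)*(72*47/(1 + 36*214) + 99²) = -33129*(72*47/(1 + 7704) + 9801) = -33129*(72*47/7705 + 9801) = -33129*(72*47*(1/7705) + 9801) = -33129*(3384/7705 + 9801) = -33129*75520089/7705 = -2501905028481/7705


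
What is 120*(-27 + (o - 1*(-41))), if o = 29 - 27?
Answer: 1920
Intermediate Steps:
o = 2
120*(-27 + (o - 1*(-41))) = 120*(-27 + (2 - 1*(-41))) = 120*(-27 + (2 + 41)) = 120*(-27 + 43) = 120*16 = 1920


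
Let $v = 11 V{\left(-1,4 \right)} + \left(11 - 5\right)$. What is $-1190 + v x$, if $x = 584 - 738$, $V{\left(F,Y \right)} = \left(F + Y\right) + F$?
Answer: $-5502$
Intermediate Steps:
$V{\left(F,Y \right)} = Y + 2 F$
$v = 28$ ($v = 11 \left(4 + 2 \left(-1\right)\right) + \left(11 - 5\right) = 11 \left(4 - 2\right) + \left(11 - 5\right) = 11 \cdot 2 + 6 = 22 + 6 = 28$)
$x = -154$
$-1190 + v x = -1190 + 28 \left(-154\right) = -1190 - 4312 = -5502$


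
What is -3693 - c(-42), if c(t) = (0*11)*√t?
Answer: -3693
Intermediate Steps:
c(t) = 0 (c(t) = 0*√t = 0)
-3693 - c(-42) = -3693 - 1*0 = -3693 + 0 = -3693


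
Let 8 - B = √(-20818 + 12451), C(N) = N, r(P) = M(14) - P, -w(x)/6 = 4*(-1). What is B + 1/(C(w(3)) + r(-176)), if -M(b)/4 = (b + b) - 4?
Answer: 833/104 - I*√8367 ≈ 8.0096 - 91.471*I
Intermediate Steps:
w(x) = 24 (w(x) = -24*(-1) = -6*(-4) = 24)
M(b) = 16 - 8*b (M(b) = -4*((b + b) - 4) = -4*(2*b - 4) = -4*(-4 + 2*b) = 16 - 8*b)
r(P) = -96 - P (r(P) = (16 - 8*14) - P = (16 - 112) - P = -96 - P)
B = 8 - I*√8367 (B = 8 - √(-20818 + 12451) = 8 - √(-8367) = 8 - I*√8367 ≈ 8.0 - 91.471*I)
B + 1/(C(w(3)) + r(-176)) = (8 - I*√8367) + 1/(24 + (-96 - 1*(-176))) = (8 - I*√8367) + 1/(24 + (-96 + 176)) = (8 - I*√8367) + 1/(24 + 80) = (8 - I*√8367) + 1/104 = 833/104 - I*√8367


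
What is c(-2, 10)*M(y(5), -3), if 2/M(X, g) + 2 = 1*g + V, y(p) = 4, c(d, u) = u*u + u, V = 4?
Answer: -220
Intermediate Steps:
c(d, u) = u + u² (c(d, u) = u² + u = u + u²)
M(X, g) = 2/(2 + g) (M(X, g) = 2/(-2 + (1*g + 4)) = 2/(-2 + (g + 4)) = 2/(-2 + (4 + g)) = 2/(2 + g))
c(-2, 10)*M(y(5), -3) = (10*(1 + 10))*(2/(2 - 3)) = (10*11)*(2/(-1)) = 110*(2*(-1)) = 110*(-2) = -220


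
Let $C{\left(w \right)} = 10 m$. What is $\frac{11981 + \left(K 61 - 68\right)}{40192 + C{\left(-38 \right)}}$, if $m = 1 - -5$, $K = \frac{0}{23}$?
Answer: $\frac{11913}{40252} \approx 0.29596$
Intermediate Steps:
$K = 0$ ($K = 0 \cdot \frac{1}{23} = 0$)
$m = 6$ ($m = 1 + 5 = 6$)
$C{\left(w \right)} = 60$ ($C{\left(w \right)} = 10 \cdot 6 = 60$)
$\frac{11981 + \left(K 61 - 68\right)}{40192 + C{\left(-38 \right)}} = \frac{11981 + \left(0 \cdot 61 - 68\right)}{40192 + 60} = \frac{11981 + \left(0 - 68\right)}{40252} = \left(11981 + \left(0 - 68\right)\right) \frac{1}{40252} = \left(11981 - 68\right) \frac{1}{40252} = 11913 \cdot \frac{1}{40252} = \frac{11913}{40252}$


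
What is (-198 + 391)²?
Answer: 37249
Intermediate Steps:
(-198 + 391)² = 193² = 37249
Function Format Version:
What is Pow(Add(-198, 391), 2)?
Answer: 37249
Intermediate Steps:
Pow(Add(-198, 391), 2) = Pow(193, 2) = 37249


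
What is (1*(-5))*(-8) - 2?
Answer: 38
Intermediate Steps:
(1*(-5))*(-8) - 2 = -5*(-8) - 2 = 40 - 2 = 38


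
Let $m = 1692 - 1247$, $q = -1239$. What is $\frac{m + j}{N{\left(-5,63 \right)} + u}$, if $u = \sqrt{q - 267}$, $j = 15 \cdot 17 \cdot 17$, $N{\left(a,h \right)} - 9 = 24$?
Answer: $\frac{10516}{173} - \frac{956 i \sqrt{1506}}{519} \approx 60.786 - 71.483 i$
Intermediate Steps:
$N{\left(a,h \right)} = 33$ ($N{\left(a,h \right)} = 9 + 24 = 33$)
$j = 4335$ ($j = 255 \cdot 17 = 4335$)
$m = 445$
$u = i \sqrt{1506}$ ($u = \sqrt{-1239 - 267} = \sqrt{-1506} = i \sqrt{1506} \approx 38.807 i$)
$\frac{m + j}{N{\left(-5,63 \right)} + u} = \frac{445 + 4335}{33 + i \sqrt{1506}} = \frac{4780}{33 + i \sqrt{1506}}$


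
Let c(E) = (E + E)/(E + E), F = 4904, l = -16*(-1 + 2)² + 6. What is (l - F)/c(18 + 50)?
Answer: -4914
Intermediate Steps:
l = -10 (l = -16*1² + 6 = -16*1 + 6 = -16 + 6 = -10)
c(E) = 1 (c(E) = (2*E)/((2*E)) = (2*E)*(1/(2*E)) = 1)
(l - F)/c(18 + 50) = (-10 - 1*4904)/1 = (-10 - 4904)*1 = -4914*1 = -4914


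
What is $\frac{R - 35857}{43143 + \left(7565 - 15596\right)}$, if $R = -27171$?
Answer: $- \frac{2251}{1254} \approx -1.7951$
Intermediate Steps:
$\frac{R - 35857}{43143 + \left(7565 - 15596\right)} = \frac{-27171 - 35857}{43143 + \left(7565 - 15596\right)} = - \frac{63028}{43143 - 8031} = - \frac{63028}{35112} = \left(-63028\right) \frac{1}{35112} = - \frac{2251}{1254}$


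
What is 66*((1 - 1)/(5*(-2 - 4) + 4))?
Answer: 0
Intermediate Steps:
66*((1 - 1)/(5*(-2 - 4) + 4)) = 66*(0/(5*(-6) + 4)) = 66*(0/(-30 + 4)) = 66*(0/(-26)) = 66*(0*(-1/26)) = 66*0 = 0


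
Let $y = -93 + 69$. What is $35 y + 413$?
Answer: $-427$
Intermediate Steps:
$y = -24$
$35 y + 413 = 35 \left(-24\right) + 413 = -840 + 413 = -427$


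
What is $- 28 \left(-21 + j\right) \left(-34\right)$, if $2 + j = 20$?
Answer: $-2856$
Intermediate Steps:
$j = 18$ ($j = -2 + 20 = 18$)
$- 28 \left(-21 + j\right) \left(-34\right) = - 28 \left(-21 + 18\right) \left(-34\right) = \left(-28\right) \left(-3\right) \left(-34\right) = 84 \left(-34\right) = -2856$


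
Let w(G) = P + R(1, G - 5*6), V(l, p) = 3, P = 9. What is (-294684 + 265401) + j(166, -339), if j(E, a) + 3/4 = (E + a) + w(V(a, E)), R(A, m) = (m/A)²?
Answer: -114875/4 ≈ -28719.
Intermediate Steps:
R(A, m) = m²/A²
w(G) = 9 + (-30 + G)² (w(G) = 9 + (G - 5*6)²/1² = 9 + 1*(G - 30)² = 9 + 1*(-30 + G)² = 9 + (-30 + G)²)
j(E, a) = 2949/4 + E + a (j(E, a) = -¾ + ((E + a) + (9 + (-30 + 3)²)) = -¾ + ((E + a) + (9 + (-27)²)) = -¾ + ((E + a) + (9 + 729)) = -¾ + ((E + a) + 738) = -¾ + (738 + E + a) = 2949/4 + E + a)
(-294684 + 265401) + j(166, -339) = (-294684 + 265401) + (2949/4 + 166 - 339) = -29283 + 2257/4 = -114875/4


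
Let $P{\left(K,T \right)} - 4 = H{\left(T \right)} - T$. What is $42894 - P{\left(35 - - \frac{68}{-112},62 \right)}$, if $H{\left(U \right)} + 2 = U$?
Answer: $42892$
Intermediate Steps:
$H{\left(U \right)} = -2 + U$
$P{\left(K,T \right)} = 2$ ($P{\left(K,T \right)} = 4 + \left(\left(-2 + T\right) - T\right) = 4 - 2 = 2$)
$42894 - P{\left(35 - - \frac{68}{-112},62 \right)} = 42894 - 2 = 42892$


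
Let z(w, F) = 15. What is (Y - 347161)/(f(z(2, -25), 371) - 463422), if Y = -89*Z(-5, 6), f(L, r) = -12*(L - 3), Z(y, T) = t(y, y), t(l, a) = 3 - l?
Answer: 347873/463566 ≈ 0.75043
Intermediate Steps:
Z(y, T) = 3 - y
f(L, r) = 36 - 12*L (f(L, r) = -12*(-3 + L) = 36 - 12*L)
Y = -712 (Y = -89*(3 - 1*(-5)) = -89*(3 + 5) = -89*8 = -712)
(Y - 347161)/(f(z(2, -25), 371) - 463422) = (-712 - 347161)/((36 - 12*15) - 463422) = -347873/((36 - 180) - 463422) = -347873/(-144 - 463422) = -347873/(-463566) = -347873*(-1/463566) = 347873/463566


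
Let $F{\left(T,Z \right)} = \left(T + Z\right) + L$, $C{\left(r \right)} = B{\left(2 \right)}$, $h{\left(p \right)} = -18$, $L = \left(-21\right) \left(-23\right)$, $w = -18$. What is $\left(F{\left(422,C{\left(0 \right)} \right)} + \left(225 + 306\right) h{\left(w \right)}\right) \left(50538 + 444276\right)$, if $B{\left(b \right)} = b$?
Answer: $-4280635914$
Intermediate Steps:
$L = 483$
$C{\left(r \right)} = 2$
$F{\left(T,Z \right)} = 483 + T + Z$ ($F{\left(T,Z \right)} = \left(T + Z\right) + 483 = 483 + T + Z$)
$\left(F{\left(422,C{\left(0 \right)} \right)} + \left(225 + 306\right) h{\left(w \right)}\right) \left(50538 + 444276\right) = \left(\left(483 + 422 + 2\right) + \left(225 + 306\right) \left(-18\right)\right) \left(50538 + 444276\right) = \left(907 + 531 \left(-18\right)\right) 494814 = \left(907 - 9558\right) 494814 = \left(-8651\right) 494814 = -4280635914$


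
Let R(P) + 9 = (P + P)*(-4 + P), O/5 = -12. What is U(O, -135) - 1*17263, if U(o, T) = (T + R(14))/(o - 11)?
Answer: -1225809/71 ≈ -17265.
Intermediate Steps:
O = -60 (O = 5*(-12) = -60)
R(P) = -9 + 2*P*(-4 + P) (R(P) = -9 + (P + P)*(-4 + P) = -9 + (2*P)*(-4 + P) = -9 + 2*P*(-4 + P))
U(o, T) = (271 + T)/(-11 + o) (U(o, T) = (T + (-9 - 8*14 + 2*14**2))/(o - 11) = (T + (-9 - 112 + 2*196))/(-11 + o) = (T + (-9 - 112 + 392))/(-11 + o) = (T + 271)/(-11 + o) = (271 + T)/(-11 + o))
U(O, -135) - 1*17263 = (271 - 135)/(-11 - 60) - 1*17263 = 136/(-71) - 17263 = -1/71*136 - 17263 = -136/71 - 17263 = -1225809/71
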